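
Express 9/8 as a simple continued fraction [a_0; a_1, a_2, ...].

[1; 8]

Run the Euclidean algorithm on 9 and 8; the successive quotients are the partial quotients a_0, a_1, ... (each step inverts the fractional part left over by the previous one):
  9 = 1*8 + 1, so a_0 = 1.
  8 = 8*1 + 0, so a_1 = 8.
The remainder reaches 0 after 2 divisions, so the expansion has 2 partial quotients, read off in order.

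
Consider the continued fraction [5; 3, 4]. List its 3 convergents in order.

Using the convergent recurrence p_i = a_i*p_{i-1} + p_{i-2}, q_i = a_i*q_{i-1} + q_{i-2} with p_{-2}=0, p_{-1}=1, q_{-2}=1, q_{-1}=0:
  i=0: a_0=5, p_0 = 5*1 + 0 = 5, q_0 = 5*0 + 1 = 1.
  i=1: a_1=3, p_1 = 3*5 + 1 = 16, q_1 = 3*1 + 0 = 3.
  i=2: a_2=4, p_2 = 4*16 + 5 = 69, q_2 = 4*3 + 1 = 13.

5/1, 16/3, 69/13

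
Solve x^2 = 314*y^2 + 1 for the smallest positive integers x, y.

First expand sqrt(314) as a continued fraction. With x_i = (sqrt(314) + m_i)/d_i and (m_0, d_0) = (0, 1): a_0 = floor(sqrt(314)) = 17, since 17^2 = 289 <= 314 < 324 = 18^2.
Iterate m_{i+1} = d_i*a_i - m_i, d_{i+1} = (314 - m_{i+1}^2)/d_i, a_{i+1} = floor((a_0 + m_{i+1})/d_{i+1}):
  m_1 = 1*17 - 0 = 17, d_1 = (314 - 17^2)/1 = 25/1 = 25, a_1 = floor((17 + 17)/25) = 1.
  m_2 = 25*1 - 17 = 8, d_2 = (314 - 8^2)/25 = 250/25 = 10, a_2 = floor((17 + 8)/10) = 2.
  m_3 = 10*2 - 8 = 12, d_3 = (314 - 12^2)/10 = 170/10 = 17, a_3 = floor((17 + 12)/17) = 1.
  m_4 = 17*1 - 12 = 5, d_4 = (314 - 5^2)/17 = 289/17 = 17, a_4 = floor((17 + 5)/17) = 1.
  m_5 = 17*1 - 5 = 12, d_5 = (314 - 12^2)/17 = 170/17 = 10, a_5 = floor((17 + 12)/10) = 2.
  m_6 = 10*2 - 12 = 8, d_6 = (314 - 8^2)/10 = 250/10 = 25, a_6 = floor((17 + 8)/25) = 1.
  m_7 = 25*1 - 8 = 17, d_7 = (314 - 17^2)/25 = 25/25 = 1, a_7 = floor((17 + 17)/1) = 34.
  m_8 = 1*34 - 17 = 17, d_8 = (314 - 17^2)/1 = 25/1 = 25: (m_8, d_8) = (m_1, d_1) = (17, 25), so from here the quotients repeat a_1, ..., a_7; the period length is 7.
So sqrt(314) = [17; (1, 2, 1, 1, 2, 1, 34)] with period length k = 7.
k is odd, so (p_{k-1}, q_{k-1}) only solves x^2 - 314y^2 = -1 and the fundamental solution of x^2 - 314y^2 = 1 is (p_{2k-1}, q_{2k-1}) = (p_13, q_13); compute convergents through index 13, running through the period twice.
Convergents (p_i = a_i*p_{i-1} + p_{i-2}, q_i = a_i*q_{i-1} + q_{i-2} with p_{-2}=0, p_{-1}=1, q_{-2}=1, q_{-1}=0):
  i=0: a_0=17, p_0 = 17*1 + 0 = 17, q_0 = 17*0 + 1 = 1.
  i=1: a_1=1, p_1 = 1*17 + 1 = 18, q_1 = 1*1 + 0 = 1.
  i=2: a_2=2, p_2 = 2*18 + 17 = 53, q_2 = 2*1 + 1 = 3.
  i=3: a_3=1, p_3 = 1*53 + 18 = 71, q_3 = 1*3 + 1 = 4.
  i=4: a_4=1, p_4 = 1*71 + 53 = 124, q_4 = 1*4 + 3 = 7.
  i=5: a_5=2, p_5 = 2*124 + 71 = 319, q_5 = 2*7 + 4 = 18.
  i=6: a_6=1, p_6 = 1*319 + 124 = 443, q_6 = 1*18 + 7 = 25.
  i=7: a_7=34, p_7 = 34*443 + 319 = 15381, q_7 = 34*25 + 18 = 868.
  i=8: a_8=1, p_8 = 1*15381 + 443 = 15824, q_8 = 1*868 + 25 = 893.
  i=9: a_9=2, p_9 = 2*15824 + 15381 = 47029, q_9 = 2*893 + 868 = 2654.
  i=10: a_10=1, p_10 = 1*47029 + 15824 = 62853, q_10 = 1*2654 + 893 = 3547.
  i=11: a_11=1, p_11 = 1*62853 + 47029 = 109882, q_11 = 1*3547 + 2654 = 6201.
  i=12: a_12=2, p_12 = 2*109882 + 62853 = 282617, q_12 = 2*6201 + 3547 = 15949.
  i=13: a_13=1, p_13 = 1*282617 + 109882 = 392499, q_13 = 1*15949 + 6201 = 22150.
Indeed p_6^2 - 314*q_6^2 = 196249 - 196250 = -1, not +1.
Check: 392499^2 - 314*22150^2 = 154055465001 - 154055465000 = 1, so (x, y) = (392499, 22150) solves the equation, and by the theorem it is the least positive solution.

(x, y) = (392499, 22150)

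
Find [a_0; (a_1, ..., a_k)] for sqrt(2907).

[53; (1, 10, 1, 106)]

Write x_i = (sqrt(2907) + m_i)/d_i with (m_0, d_0) = (0, 1). a_0 = floor(sqrt(2907)) = 53, since 53^2 = 2809 <= 2907 < 2916 = 54^2.
Iterate m_{i+1} = d_i*a_i - m_i, d_{i+1} = (2907 - m_{i+1}^2)/d_i, a_{i+1} = floor((a_0 + m_{i+1})/d_{i+1}):
  m_1 = 1*53 - 0 = 53, d_1 = (2907 - 53^2)/1 = 98/1 = 98, a_1 = floor((53 + 53)/98) = 1.
  m_2 = 98*1 - 53 = 45, d_2 = (2907 - 45^2)/98 = 882/98 = 9, a_2 = floor((53 + 45)/9) = 10.
  m_3 = 9*10 - 45 = 45, d_3 = (2907 - 45^2)/9 = 882/9 = 98, a_3 = floor((53 + 45)/98) = 1.
  m_4 = 98*1 - 45 = 53, d_4 = (2907 - 53^2)/98 = 98/98 = 1, a_4 = floor((53 + 53)/1) = 106.
  m_5 = 1*106 - 53 = 53, d_5 = (2907 - 53^2)/1 = 98/1 = 98: (m_5, d_5) = (m_1, d_1) = (53, 98), so from here the quotients repeat a_1, ..., a_4; the period length is 4.
Hence the expansion of sqrt(2907) is a_0 = 53 followed by the repeating block 1, 10, 1, 106 (period 4).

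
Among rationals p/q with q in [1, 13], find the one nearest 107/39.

11/4

Expand x = 107/39 as a continued fraction with the Euclidean algorithm:
  107 = 2*39 + 29, so a_0 = 2.
  39 = 1*29 + 10, so a_1 = 1.
  29 = 2*10 + 9, so a_2 = 2.
  10 = 1*9 + 1, so a_3 = 1.
  9 = 9*1 + 0, so a_4 = 9.
so x = [2; 1, 2, 1, 9].
Convergents (p_i = a_i*p_{i-1} + p_{i-2}, q_i = a_i*q_{i-1} + q_{i-2} with p_{-2}=0, p_{-1}=1, q_{-2}=1, q_{-1}=0), until the denominator exceeds 13:
  i=0: a_0=2, p_0 = 2*1 + 0 = 2, q_0 = 2*0 + 1 = 1.
  i=1: a_1=1, p_1 = 1*2 + 1 = 3, q_1 = 1*1 + 0 = 1.
  i=2: a_2=2, p_2 = 2*3 + 2 = 8, q_2 = 2*1 + 1 = 3.
  i=3: a_3=1, p_3 = 1*8 + 3 = 11, q_3 = 1*3 + 1 = 4.
  i=4: a_4=9, p_4 = 9*11 + 8 = 107, q_4 = 9*4 + 3 = 39.
q_4 = 39 > 13, so the last convergent with denominator <= 13 is p_3/q_3 = 11/4.
The closest fraction with denominator <= 13 is either p_3/q_3 or the intermediate fraction (k*p_3 + p_2)/(k*q_3 + q_2) with the largest k >= 1 whose denominator stays <= 13; these approach x as k grows, and every other convergent or intermediate fraction in range is farther away.
Largest k: floor((13 - q_2)/q_3) = floor((13 - 3)/4) = 2.
That gives (2*11 + 8)/(2*4 + 3) = 30/11.
Compare the errors: |x - 11/4| = |107*4 - 11*39|/(39*4) = 1/156, and |x - 30/11| = |107*11 - 30*39|/(39*11) = 7/429.
Cross-multiplying, 1*429 = 429 < 1092 = 7*156, so 1/156 is smaller: the convergent 11/4 is closer to x than 30/11.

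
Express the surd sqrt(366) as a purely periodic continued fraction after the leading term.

Write x_i = (sqrt(366) + m_i)/d_i with (m_0, d_0) = (0, 1). a_0 = floor(sqrt(366)) = 19, since 19^2 = 361 <= 366 < 400 = 20^2.
Iterate m_{i+1} = d_i*a_i - m_i, d_{i+1} = (366 - m_{i+1}^2)/d_i, a_{i+1} = floor((a_0 + m_{i+1})/d_{i+1}):
  m_1 = 1*19 - 0 = 19, d_1 = (366 - 19^2)/1 = 5/1 = 5, a_1 = floor((19 + 19)/5) = 7.
  m_2 = 5*7 - 19 = 16, d_2 = (366 - 16^2)/5 = 110/5 = 22, a_2 = floor((19 + 16)/22) = 1.
  m_3 = 22*1 - 16 = 6, d_3 = (366 - 6^2)/22 = 330/22 = 15, a_3 = floor((19 + 6)/15) = 1.
  m_4 = 15*1 - 6 = 9, d_4 = (366 - 9^2)/15 = 285/15 = 19, a_4 = floor((19 + 9)/19) = 1.
  m_5 = 19*1 - 9 = 10, d_5 = (366 - 10^2)/19 = 266/19 = 14, a_5 = floor((19 + 10)/14) = 2.
  m_6 = 14*2 - 10 = 18, d_6 = (366 - 18^2)/14 = 42/14 = 3, a_6 = floor((19 + 18)/3) = 12.
  m_7 = 3*12 - 18 = 18, d_7 = (366 - 18^2)/3 = 42/3 = 14, a_7 = floor((19 + 18)/14) = 2.
  m_8 = 14*2 - 18 = 10, d_8 = (366 - 10^2)/14 = 266/14 = 19, a_8 = floor((19 + 10)/19) = 1.
  m_9 = 19*1 - 10 = 9, d_9 = (366 - 9^2)/19 = 285/19 = 15, a_9 = floor((19 + 9)/15) = 1.
  m_10 = 15*1 - 9 = 6, d_10 = (366 - 6^2)/15 = 330/15 = 22, a_10 = floor((19 + 6)/22) = 1.
  m_11 = 22*1 - 6 = 16, d_11 = (366 - 16^2)/22 = 110/22 = 5, a_11 = floor((19 + 16)/5) = 7.
  m_12 = 5*7 - 16 = 19, d_12 = (366 - 19^2)/5 = 5/5 = 1, a_12 = floor((19 + 19)/1) = 38.
  m_13 = 1*38 - 19 = 19, d_13 = (366 - 19^2)/1 = 5/1 = 5: (m_13, d_13) = (m_1, d_1) = (19, 5), so from here the quotients repeat a_1, ..., a_12; the period length is 12.
Hence the expansion of sqrt(366) is a_0 = 19 followed by the repeating block 7, 1, 1, 1, 2, 12, 2, 1, 1, 1, 7, 38 (period 12).

[19; (7, 1, 1, 1, 2, 12, 2, 1, 1, 1, 7, 38)]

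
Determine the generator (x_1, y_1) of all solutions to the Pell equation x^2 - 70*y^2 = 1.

First expand sqrt(70) as a continued fraction. With x_i = (sqrt(70) + m_i)/d_i and (m_0, d_0) = (0, 1): a_0 = floor(sqrt(70)) = 8, since 8^2 = 64 <= 70 < 81 = 9^2.
Iterate m_{i+1} = d_i*a_i - m_i, d_{i+1} = (70 - m_{i+1}^2)/d_i, a_{i+1} = floor((a_0 + m_{i+1})/d_{i+1}):
  m_1 = 1*8 - 0 = 8, d_1 = (70 - 8^2)/1 = 6/1 = 6, a_1 = floor((8 + 8)/6) = 2.
  m_2 = 6*2 - 8 = 4, d_2 = (70 - 4^2)/6 = 54/6 = 9, a_2 = floor((8 + 4)/9) = 1.
  m_3 = 9*1 - 4 = 5, d_3 = (70 - 5^2)/9 = 45/9 = 5, a_3 = floor((8 + 5)/5) = 2.
  m_4 = 5*2 - 5 = 5, d_4 = (70 - 5^2)/5 = 45/5 = 9, a_4 = floor((8 + 5)/9) = 1.
  m_5 = 9*1 - 5 = 4, d_5 = (70 - 4^2)/9 = 54/9 = 6, a_5 = floor((8 + 4)/6) = 2.
  m_6 = 6*2 - 4 = 8, d_6 = (70 - 8^2)/6 = 6/6 = 1, a_6 = floor((8 + 8)/1) = 16.
  m_7 = 1*16 - 8 = 8, d_7 = (70 - 8^2)/1 = 6/1 = 6: (m_7, d_7) = (m_1, d_1) = (8, 6), so from here the quotients repeat a_1, ..., a_6; the period length is 6.
So sqrt(70) = [8; (2, 1, 2, 1, 2, 16)] with period length k = 6.
k is even, so the fundamental solution of x^2 - 70y^2 = 1 is (p_{k-1}, q_{k-1}) = (p_5, q_5); compute convergents through index 5.
Convergents (p_i = a_i*p_{i-1} + p_{i-2}, q_i = a_i*q_{i-1} + q_{i-2} with p_{-2}=0, p_{-1}=1, q_{-2}=1, q_{-1}=0):
  i=0: a_0=8, p_0 = 8*1 + 0 = 8, q_0 = 8*0 + 1 = 1.
  i=1: a_1=2, p_1 = 2*8 + 1 = 17, q_1 = 2*1 + 0 = 2.
  i=2: a_2=1, p_2 = 1*17 + 8 = 25, q_2 = 1*2 + 1 = 3.
  i=3: a_3=2, p_3 = 2*25 + 17 = 67, q_3 = 2*3 + 2 = 8.
  i=4: a_4=1, p_4 = 1*67 + 25 = 92, q_4 = 1*8 + 3 = 11.
  i=5: a_5=2, p_5 = 2*92 + 67 = 251, q_5 = 2*11 + 8 = 30.
Check: 251^2 - 70*30^2 = 63001 - 63000 = 1, so (x, y) = (251, 30) solves the equation, and by the theorem it is the least positive solution.

(x, y) = (251, 30)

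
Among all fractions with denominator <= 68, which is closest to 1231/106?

Expand x = 1231/106 as a continued fraction with the Euclidean algorithm:
  1231 = 11*106 + 65, so a_0 = 11.
  106 = 1*65 + 41, so a_1 = 1.
  65 = 1*41 + 24, so a_2 = 1.
  41 = 1*24 + 17, so a_3 = 1.
  24 = 1*17 + 7, so a_4 = 1.
  17 = 2*7 + 3, so a_5 = 2.
  7 = 2*3 + 1, so a_6 = 2.
  3 = 3*1 + 0, so a_7 = 3.
so x = [11; 1, 1, 1, 1, 2, 2, 3].
Convergents (p_i = a_i*p_{i-1} + p_{i-2}, q_i = a_i*q_{i-1} + q_{i-2} with p_{-2}=0, p_{-1}=1, q_{-2}=1, q_{-1}=0), until the denominator exceeds 68:
  i=0: a_0=11, p_0 = 11*1 + 0 = 11, q_0 = 11*0 + 1 = 1.
  i=1: a_1=1, p_1 = 1*11 + 1 = 12, q_1 = 1*1 + 0 = 1.
  i=2: a_2=1, p_2 = 1*12 + 11 = 23, q_2 = 1*1 + 1 = 2.
  i=3: a_3=1, p_3 = 1*23 + 12 = 35, q_3 = 1*2 + 1 = 3.
  i=4: a_4=1, p_4 = 1*35 + 23 = 58, q_4 = 1*3 + 2 = 5.
  i=5: a_5=2, p_5 = 2*58 + 35 = 151, q_5 = 2*5 + 3 = 13.
  i=6: a_6=2, p_6 = 2*151 + 58 = 360, q_6 = 2*13 + 5 = 31.
  i=7: a_7=3, p_7 = 3*360 + 151 = 1231, q_7 = 3*31 + 13 = 106.
q_7 = 106 > 68, so the last convergent with denominator <= 68 is p_6/q_6 = 360/31.
The closest fraction with denominator <= 68 is either p_6/q_6 or the intermediate fraction (k*p_6 + p_5)/(k*q_6 + q_5) with the largest k >= 1 whose denominator stays <= 68; these approach x as k grows, and every other convergent or intermediate fraction in range is farther away.
Largest k: floor((68 - q_5)/q_6) = floor((68 - 13)/31) = 1.
That gives (1*360 + 151)/(1*31 + 13) = 511/44.
Compare the errors: |x - 360/31| = |1231*31 - 360*106|/(106*31) = 1/3286, and |x - 511/44| = |1231*44 - 511*106|/(106*44) = 2/4664.
Cross-multiplying, 1*4664 = 4664 < 6572 = 2*3286, so 1/3286 is smaller: the convergent 360/31 is closer to x than 511/44.

360/31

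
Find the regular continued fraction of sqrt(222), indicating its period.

Write x_i = (sqrt(222) + m_i)/d_i with (m_0, d_0) = (0, 1). a_0 = floor(sqrt(222)) = 14, since 14^2 = 196 <= 222 < 225 = 15^2.
Iterate m_{i+1} = d_i*a_i - m_i, d_{i+1} = (222 - m_{i+1}^2)/d_i, a_{i+1} = floor((a_0 + m_{i+1})/d_{i+1}):
  m_1 = 1*14 - 0 = 14, d_1 = (222 - 14^2)/1 = 26/1 = 26, a_1 = floor((14 + 14)/26) = 1.
  m_2 = 26*1 - 14 = 12, d_2 = (222 - 12^2)/26 = 78/26 = 3, a_2 = floor((14 + 12)/3) = 8.
  m_3 = 3*8 - 12 = 12, d_3 = (222 - 12^2)/3 = 78/3 = 26, a_3 = floor((14 + 12)/26) = 1.
  m_4 = 26*1 - 12 = 14, d_4 = (222 - 14^2)/26 = 26/26 = 1, a_4 = floor((14 + 14)/1) = 28.
  m_5 = 1*28 - 14 = 14, d_5 = (222 - 14^2)/1 = 26/1 = 26: (m_5, d_5) = (m_1, d_1) = (14, 26), so from here the quotients repeat a_1, ..., a_4; the period length is 4.
Hence the expansion of sqrt(222) is a_0 = 14 followed by the repeating block 1, 8, 1, 28 (period 4).

[14; (1, 8, 1, 28)]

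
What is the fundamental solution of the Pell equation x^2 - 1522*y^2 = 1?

(x, y) = (3043, 78)

First expand sqrt(1522) as a continued fraction. With x_i = (sqrt(1522) + m_i)/d_i and (m_0, d_0) = (0, 1): a_0 = floor(sqrt(1522)) = 39, since 39^2 = 1521 <= 1522 < 1600 = 40^2.
Iterate m_{i+1} = d_i*a_i - m_i, d_{i+1} = (1522 - m_{i+1}^2)/d_i, a_{i+1} = floor((a_0 + m_{i+1})/d_{i+1}):
  m_1 = 1*39 - 0 = 39, d_1 = (1522 - 39^2)/1 = 1/1 = 1, a_1 = floor((39 + 39)/1) = 78.
  m_2 = 1*78 - 39 = 39, d_2 = (1522 - 39^2)/1 = 1/1 = 1: (m_2, d_2) = (m_1, d_1) = (39, 1), so from here the quotient a_1 repeats; the period length is 1.
So sqrt(1522) = [39; (78)] with period length k = 1.
k is odd, so (p_{k-1}, q_{k-1}) only solves x^2 - 1522y^2 = -1 and the fundamental solution of x^2 - 1522y^2 = 1 is (p_{2k-1}, q_{2k-1}) = (p_1, q_1); compute convergents through index 1, running through the period twice.
Convergents (p_i = a_i*p_{i-1} + p_{i-2}, q_i = a_i*q_{i-1} + q_{i-2} with p_{-2}=0, p_{-1}=1, q_{-2}=1, q_{-1}=0):
  i=0: a_0=39, p_0 = 39*1 + 0 = 39, q_0 = 39*0 + 1 = 1.
  i=1: a_1=78, p_1 = 78*39 + 1 = 3043, q_1 = 78*1 + 0 = 78.
Indeed p_0^2 - 1522*q_0^2 = 1521 - 1522 = -1, not +1.
Check: 3043^2 - 1522*78^2 = 9259849 - 9259848 = 1, so (x, y) = (3043, 78) solves the equation, and by the theorem it is the least positive solution.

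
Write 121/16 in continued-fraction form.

[7; 1, 1, 3, 2]

Run the Euclidean algorithm on 121 and 16; the successive quotients are the partial quotients a_0, a_1, ... (each step inverts the fractional part left over by the previous one):
  121 = 7*16 + 9, so a_0 = 7.
  16 = 1*9 + 7, so a_1 = 1.
  9 = 1*7 + 2, so a_2 = 1.
  7 = 3*2 + 1, so a_3 = 3.
  2 = 2*1 + 0, so a_4 = 2.
The remainder reaches 0 after 5 divisions, so the expansion has 5 partial quotients, read off in order.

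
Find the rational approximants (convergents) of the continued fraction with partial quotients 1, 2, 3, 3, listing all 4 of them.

Using the convergent recurrence p_i = a_i*p_{i-1} + p_{i-2}, q_i = a_i*q_{i-1} + q_{i-2} with p_{-2}=0, p_{-1}=1, q_{-2}=1, q_{-1}=0:
  i=0: a_0=1, p_0 = 1*1 + 0 = 1, q_0 = 1*0 + 1 = 1.
  i=1: a_1=2, p_1 = 2*1 + 1 = 3, q_1 = 2*1 + 0 = 2.
  i=2: a_2=3, p_2 = 3*3 + 1 = 10, q_2 = 3*2 + 1 = 7.
  i=3: a_3=3, p_3 = 3*10 + 3 = 33, q_3 = 3*7 + 2 = 23.

1/1, 3/2, 10/7, 33/23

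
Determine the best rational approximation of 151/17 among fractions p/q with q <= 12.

80/9

Expand x = 151/17 as a continued fraction with the Euclidean algorithm:
  151 = 8*17 + 15, so a_0 = 8.
  17 = 1*15 + 2, so a_1 = 1.
  15 = 7*2 + 1, so a_2 = 7.
  2 = 2*1 + 0, so a_3 = 2.
so x = [8; 1, 7, 2].
Convergents (p_i = a_i*p_{i-1} + p_{i-2}, q_i = a_i*q_{i-1} + q_{i-2} with p_{-2}=0, p_{-1}=1, q_{-2}=1, q_{-1}=0), until the denominator exceeds 12:
  i=0: a_0=8, p_0 = 8*1 + 0 = 8, q_0 = 8*0 + 1 = 1.
  i=1: a_1=1, p_1 = 1*8 + 1 = 9, q_1 = 1*1 + 0 = 1.
  i=2: a_2=7, p_2 = 7*9 + 8 = 71, q_2 = 7*1 + 1 = 8.
  i=3: a_3=2, p_3 = 2*71 + 9 = 151, q_3 = 2*8 + 1 = 17.
q_3 = 17 > 12, so the last convergent with denominator <= 12 is p_2/q_2 = 71/8.
The closest fraction with denominator <= 12 is either p_2/q_2 or the intermediate fraction (k*p_2 + p_1)/(k*q_2 + q_1) with the largest k >= 1 whose denominator stays <= 12; these approach x as k grows, and every other convergent or intermediate fraction in range is farther away.
Largest k: floor((12 - q_1)/q_2) = floor((12 - 1)/8) = 1.
That gives (1*71 + 9)/(1*8 + 1) = 80/9.
Compare the errors: |x - 71/8| = |151*8 - 71*17|/(17*8) = 1/136, and |x - 80/9| = |151*9 - 80*17|/(17*9) = 1/153.
Cross-multiplying, 1*136 = 136 < 153 = 1*153, so 1/153 is smaller: the intermediate fraction 80/9 is closer to x than 71/8.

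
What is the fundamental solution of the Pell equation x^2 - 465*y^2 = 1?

First expand sqrt(465) as a continued fraction. With x_i = (sqrt(465) + m_i)/d_i and (m_0, d_0) = (0, 1): a_0 = floor(sqrt(465)) = 21, since 21^2 = 441 <= 465 < 484 = 22^2.
Iterate m_{i+1} = d_i*a_i - m_i, d_{i+1} = (465 - m_{i+1}^2)/d_i, a_{i+1} = floor((a_0 + m_{i+1})/d_{i+1}):
  m_1 = 1*21 - 0 = 21, d_1 = (465 - 21^2)/1 = 24/1 = 24, a_1 = floor((21 + 21)/24) = 1.
  m_2 = 24*1 - 21 = 3, d_2 = (465 - 3^2)/24 = 456/24 = 19, a_2 = floor((21 + 3)/19) = 1.
  m_3 = 19*1 - 3 = 16, d_3 = (465 - 16^2)/19 = 209/19 = 11, a_3 = floor((21 + 16)/11) = 3.
  m_4 = 11*3 - 16 = 17, d_4 = (465 - 17^2)/11 = 176/11 = 16, a_4 = floor((21 + 17)/16) = 2.
  m_5 = 16*2 - 17 = 15, d_5 = (465 - 15^2)/16 = 240/16 = 15, a_5 = floor((21 + 15)/15) = 2.
  m_6 = 15*2 - 15 = 15, d_6 = (465 - 15^2)/15 = 240/15 = 16, a_6 = floor((21 + 15)/16) = 2.
  m_7 = 16*2 - 15 = 17, d_7 = (465 - 17^2)/16 = 176/16 = 11, a_7 = floor((21 + 17)/11) = 3.
  m_8 = 11*3 - 17 = 16, d_8 = (465 - 16^2)/11 = 209/11 = 19, a_8 = floor((21 + 16)/19) = 1.
  m_9 = 19*1 - 16 = 3, d_9 = (465 - 3^2)/19 = 456/19 = 24, a_9 = floor((21 + 3)/24) = 1.
  m_10 = 24*1 - 3 = 21, d_10 = (465 - 21^2)/24 = 24/24 = 1, a_10 = floor((21 + 21)/1) = 42.
  m_11 = 1*42 - 21 = 21, d_11 = (465 - 21^2)/1 = 24/1 = 24: (m_11, d_11) = (m_1, d_1) = (21, 24), so from here the quotients repeat a_1, ..., a_10; the period length is 10.
So sqrt(465) = [21; (1, 1, 3, 2, 2, 2, 3, 1, 1, 42)] with period length k = 10.
k is even, so the fundamental solution of x^2 - 465y^2 = 1 is (p_{k-1}, q_{k-1}) = (p_9, q_9); compute convergents through index 9.
Convergents (p_i = a_i*p_{i-1} + p_{i-2}, q_i = a_i*q_{i-1} + q_{i-2} with p_{-2}=0, p_{-1}=1, q_{-2}=1, q_{-1}=0):
  i=0: a_0=21, p_0 = 21*1 + 0 = 21, q_0 = 21*0 + 1 = 1.
  i=1: a_1=1, p_1 = 1*21 + 1 = 22, q_1 = 1*1 + 0 = 1.
  i=2: a_2=1, p_2 = 1*22 + 21 = 43, q_2 = 1*1 + 1 = 2.
  i=3: a_3=3, p_3 = 3*43 + 22 = 151, q_3 = 3*2 + 1 = 7.
  i=4: a_4=2, p_4 = 2*151 + 43 = 345, q_4 = 2*7 + 2 = 16.
  i=5: a_5=2, p_5 = 2*345 + 151 = 841, q_5 = 2*16 + 7 = 39.
  i=6: a_6=2, p_6 = 2*841 + 345 = 2027, q_6 = 2*39 + 16 = 94.
  i=7: a_7=3, p_7 = 3*2027 + 841 = 6922, q_7 = 3*94 + 39 = 321.
  i=8: a_8=1, p_8 = 1*6922 + 2027 = 8949, q_8 = 1*321 + 94 = 415.
  i=9: a_9=1, p_9 = 1*8949 + 6922 = 15871, q_9 = 1*415 + 321 = 736.
Check: 15871^2 - 465*736^2 = 251888641 - 251888640 = 1, so (x, y) = (15871, 736) solves the equation, and by the theorem it is the least positive solution.

(x, y) = (15871, 736)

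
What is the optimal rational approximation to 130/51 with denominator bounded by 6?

Expand x = 130/51 as a continued fraction with the Euclidean algorithm:
  130 = 2*51 + 28, so a_0 = 2.
  51 = 1*28 + 23, so a_1 = 1.
  28 = 1*23 + 5, so a_2 = 1.
  23 = 4*5 + 3, so a_3 = 4.
  5 = 1*3 + 2, so a_4 = 1.
  3 = 1*2 + 1, so a_5 = 1.
  2 = 2*1 + 0, so a_6 = 2.
so x = [2; 1, 1, 4, 1, 1, 2].
Convergents (p_i = a_i*p_{i-1} + p_{i-2}, q_i = a_i*q_{i-1} + q_{i-2} with p_{-2}=0, p_{-1}=1, q_{-2}=1, q_{-1}=0), until the denominator exceeds 6:
  i=0: a_0=2, p_0 = 2*1 + 0 = 2, q_0 = 2*0 + 1 = 1.
  i=1: a_1=1, p_1 = 1*2 + 1 = 3, q_1 = 1*1 + 0 = 1.
  i=2: a_2=1, p_2 = 1*3 + 2 = 5, q_2 = 1*1 + 1 = 2.
  i=3: a_3=4, p_3 = 4*5 + 3 = 23, q_3 = 4*2 + 1 = 9.
q_3 = 9 > 6, so the last convergent with denominator <= 6 is p_2/q_2 = 5/2.
The closest fraction with denominator <= 6 is either p_2/q_2 or the intermediate fraction (k*p_2 + p_1)/(k*q_2 + q_1) with the largest k >= 1 whose denominator stays <= 6; these approach x as k grows, and every other convergent or intermediate fraction in range is farther away.
Largest k: floor((6 - q_1)/q_2) = floor((6 - 1)/2) = 2.
That gives (2*5 + 3)/(2*2 + 1) = 13/5.
Compare the errors: |x - 5/2| = |130*2 - 5*51|/(51*2) = 5/102, and |x - 13/5| = |130*5 - 13*51|/(51*5) = 13/255.
Cross-multiplying, 5*255 = 1275 < 1326 = 13*102, so 5/102 is smaller: the convergent 5/2 is closer to x than 13/5.

5/2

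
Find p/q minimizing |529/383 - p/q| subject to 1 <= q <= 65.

Expand x = 529/383 as a continued fraction with the Euclidean algorithm:
  529 = 1*383 + 146, so a_0 = 1.
  383 = 2*146 + 91, so a_1 = 2.
  146 = 1*91 + 55, so a_2 = 1.
  91 = 1*55 + 36, so a_3 = 1.
  55 = 1*36 + 19, so a_4 = 1.
  36 = 1*19 + 17, so a_5 = 1.
  19 = 1*17 + 2, so a_6 = 1.
  17 = 8*2 + 1, so a_7 = 8.
  2 = 2*1 + 0, so a_8 = 2.
so x = [1; 2, 1, 1, 1, 1, 1, 8, 2].
Convergents (p_i = a_i*p_{i-1} + p_{i-2}, q_i = a_i*q_{i-1} + q_{i-2} with p_{-2}=0, p_{-1}=1, q_{-2}=1, q_{-1}=0), until the denominator exceeds 65:
  i=0: a_0=1, p_0 = 1*1 + 0 = 1, q_0 = 1*0 + 1 = 1.
  i=1: a_1=2, p_1 = 2*1 + 1 = 3, q_1 = 2*1 + 0 = 2.
  i=2: a_2=1, p_2 = 1*3 + 1 = 4, q_2 = 1*2 + 1 = 3.
  i=3: a_3=1, p_3 = 1*4 + 3 = 7, q_3 = 1*3 + 2 = 5.
  i=4: a_4=1, p_4 = 1*7 + 4 = 11, q_4 = 1*5 + 3 = 8.
  i=5: a_5=1, p_5 = 1*11 + 7 = 18, q_5 = 1*8 + 5 = 13.
  i=6: a_6=1, p_6 = 1*18 + 11 = 29, q_6 = 1*13 + 8 = 21.
  i=7: a_7=8, p_7 = 8*29 + 18 = 250, q_7 = 8*21 + 13 = 181.
q_7 = 181 > 65, so the last convergent with denominator <= 65 is p_6/q_6 = 29/21.
The closest fraction with denominator <= 65 is either p_6/q_6 or the intermediate fraction (k*p_6 + p_5)/(k*q_6 + q_5) with the largest k >= 1 whose denominator stays <= 65; these approach x as k grows, and every other convergent or intermediate fraction in range is farther away.
Largest k: floor((65 - q_5)/q_6) = floor((65 - 13)/21) = 2.
That gives (2*29 + 18)/(2*21 + 13) = 76/55.
Compare the errors: |x - 29/21| = |529*21 - 29*383|/(383*21) = 2/8043, and |x - 76/55| = |529*55 - 76*383|/(383*55) = 13/21065.
Cross-multiplying, 2*21065 = 42130 < 104559 = 13*8043, so 2/8043 is smaller: the convergent 29/21 is closer to x than 76/55.

29/21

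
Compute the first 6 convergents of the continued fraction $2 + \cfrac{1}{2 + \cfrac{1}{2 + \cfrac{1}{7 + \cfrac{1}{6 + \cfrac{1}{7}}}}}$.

Using the convergent recurrence p_i = a_i*p_{i-1} + p_{i-2}, q_i = a_i*q_{i-1} + q_{i-2} with p_{-2}=0, p_{-1}=1, q_{-2}=1, q_{-1}=0:
  i=0: a_0=2, p_0 = 2*1 + 0 = 2, q_0 = 2*0 + 1 = 1.
  i=1: a_1=2, p_1 = 2*2 + 1 = 5, q_1 = 2*1 + 0 = 2.
  i=2: a_2=2, p_2 = 2*5 + 2 = 12, q_2 = 2*2 + 1 = 5.
  i=3: a_3=7, p_3 = 7*12 + 5 = 89, q_3 = 7*5 + 2 = 37.
  i=4: a_4=6, p_4 = 6*89 + 12 = 546, q_4 = 6*37 + 5 = 227.
  i=5: a_5=7, p_5 = 7*546 + 89 = 3911, q_5 = 7*227 + 37 = 1626.

2/1, 5/2, 12/5, 89/37, 546/227, 3911/1626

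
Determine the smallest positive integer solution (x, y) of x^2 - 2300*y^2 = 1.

(x, y) = (1151, 24)

First expand sqrt(2300) as a continued fraction. With x_i = (sqrt(2300) + m_i)/d_i and (m_0, d_0) = (0, 1): a_0 = floor(sqrt(2300)) = 47, since 47^2 = 2209 <= 2300 < 2304 = 48^2.
Iterate m_{i+1} = d_i*a_i - m_i, d_{i+1} = (2300 - m_{i+1}^2)/d_i, a_{i+1} = floor((a_0 + m_{i+1})/d_{i+1}):
  m_1 = 1*47 - 0 = 47, d_1 = (2300 - 47^2)/1 = 91/1 = 91, a_1 = floor((47 + 47)/91) = 1.
  m_2 = 91*1 - 47 = 44, d_2 = (2300 - 44^2)/91 = 364/91 = 4, a_2 = floor((47 + 44)/4) = 22.
  m_3 = 4*22 - 44 = 44, d_3 = (2300 - 44^2)/4 = 364/4 = 91, a_3 = floor((47 + 44)/91) = 1.
  m_4 = 91*1 - 44 = 47, d_4 = (2300 - 47^2)/91 = 91/91 = 1, a_4 = floor((47 + 47)/1) = 94.
  m_5 = 1*94 - 47 = 47, d_5 = (2300 - 47^2)/1 = 91/1 = 91: (m_5, d_5) = (m_1, d_1) = (47, 91), so from here the quotients repeat a_1, ..., a_4; the period length is 4.
So sqrt(2300) = [47; (1, 22, 1, 94)] with period length k = 4.
k is even, so the fundamental solution of x^2 - 2300y^2 = 1 is (p_{k-1}, q_{k-1}) = (p_3, q_3); compute convergents through index 3.
Convergents (p_i = a_i*p_{i-1} + p_{i-2}, q_i = a_i*q_{i-1} + q_{i-2} with p_{-2}=0, p_{-1}=1, q_{-2}=1, q_{-1}=0):
  i=0: a_0=47, p_0 = 47*1 + 0 = 47, q_0 = 47*0 + 1 = 1.
  i=1: a_1=1, p_1 = 1*47 + 1 = 48, q_1 = 1*1 + 0 = 1.
  i=2: a_2=22, p_2 = 22*48 + 47 = 1103, q_2 = 22*1 + 1 = 23.
  i=3: a_3=1, p_3 = 1*1103 + 48 = 1151, q_3 = 1*23 + 1 = 24.
Check: 1151^2 - 2300*24^2 = 1324801 - 1324800 = 1, so (x, y) = (1151, 24) solves the equation, and by the theorem it is the least positive solution.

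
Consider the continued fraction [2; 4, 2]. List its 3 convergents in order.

Using the convergent recurrence p_i = a_i*p_{i-1} + p_{i-2}, q_i = a_i*q_{i-1} + q_{i-2} with p_{-2}=0, p_{-1}=1, q_{-2}=1, q_{-1}=0:
  i=0: a_0=2, p_0 = 2*1 + 0 = 2, q_0 = 2*0 + 1 = 1.
  i=1: a_1=4, p_1 = 4*2 + 1 = 9, q_1 = 4*1 + 0 = 4.
  i=2: a_2=2, p_2 = 2*9 + 2 = 20, q_2 = 2*4 + 1 = 9.

2/1, 9/4, 20/9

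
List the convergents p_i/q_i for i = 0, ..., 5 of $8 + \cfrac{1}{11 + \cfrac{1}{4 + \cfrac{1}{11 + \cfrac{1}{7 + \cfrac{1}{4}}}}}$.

Using the convergent recurrence p_i = a_i*p_{i-1} + p_{i-2}, q_i = a_i*q_{i-1} + q_{i-2} with p_{-2}=0, p_{-1}=1, q_{-2}=1, q_{-1}=0:
  i=0: a_0=8, p_0 = 8*1 + 0 = 8, q_0 = 8*0 + 1 = 1.
  i=1: a_1=11, p_1 = 11*8 + 1 = 89, q_1 = 11*1 + 0 = 11.
  i=2: a_2=4, p_2 = 4*89 + 8 = 364, q_2 = 4*11 + 1 = 45.
  i=3: a_3=11, p_3 = 11*364 + 89 = 4093, q_3 = 11*45 + 11 = 506.
  i=4: a_4=7, p_4 = 7*4093 + 364 = 29015, q_4 = 7*506 + 45 = 3587.
  i=5: a_5=4, p_5 = 4*29015 + 4093 = 120153, q_5 = 4*3587 + 506 = 14854.

8/1, 89/11, 364/45, 4093/506, 29015/3587, 120153/14854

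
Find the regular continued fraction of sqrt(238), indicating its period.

Write x_i = (sqrt(238) + m_i)/d_i with (m_0, d_0) = (0, 1). a_0 = floor(sqrt(238)) = 15, since 15^2 = 225 <= 238 < 256 = 16^2.
Iterate m_{i+1} = d_i*a_i - m_i, d_{i+1} = (238 - m_{i+1}^2)/d_i, a_{i+1} = floor((a_0 + m_{i+1})/d_{i+1}):
  m_1 = 1*15 - 0 = 15, d_1 = (238 - 15^2)/1 = 13/1 = 13, a_1 = floor((15 + 15)/13) = 2.
  m_2 = 13*2 - 15 = 11, d_2 = (238 - 11^2)/13 = 117/13 = 9, a_2 = floor((15 + 11)/9) = 2.
  m_3 = 9*2 - 11 = 7, d_3 = (238 - 7^2)/9 = 189/9 = 21, a_3 = floor((15 + 7)/21) = 1.
  m_4 = 21*1 - 7 = 14, d_4 = (238 - 14^2)/21 = 42/21 = 2, a_4 = floor((15 + 14)/2) = 14.
  m_5 = 2*14 - 14 = 14, d_5 = (238 - 14^2)/2 = 42/2 = 21, a_5 = floor((15 + 14)/21) = 1.
  m_6 = 21*1 - 14 = 7, d_6 = (238 - 7^2)/21 = 189/21 = 9, a_6 = floor((15 + 7)/9) = 2.
  m_7 = 9*2 - 7 = 11, d_7 = (238 - 11^2)/9 = 117/9 = 13, a_7 = floor((15 + 11)/13) = 2.
  m_8 = 13*2 - 11 = 15, d_8 = (238 - 15^2)/13 = 13/13 = 1, a_8 = floor((15 + 15)/1) = 30.
  m_9 = 1*30 - 15 = 15, d_9 = (238 - 15^2)/1 = 13/1 = 13: (m_9, d_9) = (m_1, d_1) = (15, 13), so from here the quotients repeat a_1, ..., a_8; the period length is 8.
Hence the expansion of sqrt(238) is a_0 = 15 followed by the repeating block 2, 2, 1, 14, 1, 2, 2, 30 (period 8).

[15; (2, 2, 1, 14, 1, 2, 2, 30)]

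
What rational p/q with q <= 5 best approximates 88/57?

3/2

Expand x = 88/57 as a continued fraction with the Euclidean algorithm:
  88 = 1*57 + 31, so a_0 = 1.
  57 = 1*31 + 26, so a_1 = 1.
  31 = 1*26 + 5, so a_2 = 1.
  26 = 5*5 + 1, so a_3 = 5.
  5 = 5*1 + 0, so a_4 = 5.
so x = [1; 1, 1, 5, 5].
Convergents (p_i = a_i*p_{i-1} + p_{i-2}, q_i = a_i*q_{i-1} + q_{i-2} with p_{-2}=0, p_{-1}=1, q_{-2}=1, q_{-1}=0), until the denominator exceeds 5:
  i=0: a_0=1, p_0 = 1*1 + 0 = 1, q_0 = 1*0 + 1 = 1.
  i=1: a_1=1, p_1 = 1*1 + 1 = 2, q_1 = 1*1 + 0 = 1.
  i=2: a_2=1, p_2 = 1*2 + 1 = 3, q_2 = 1*1 + 1 = 2.
  i=3: a_3=5, p_3 = 5*3 + 2 = 17, q_3 = 5*2 + 1 = 11.
q_3 = 11 > 5, so the last convergent with denominator <= 5 is p_2/q_2 = 3/2.
The closest fraction with denominator <= 5 is either p_2/q_2 or the intermediate fraction (k*p_2 + p_1)/(k*q_2 + q_1) with the largest k >= 1 whose denominator stays <= 5; these approach x as k grows, and every other convergent or intermediate fraction in range is farther away.
Largest k: floor((5 - q_1)/q_2) = floor((5 - 1)/2) = 2.
That gives (2*3 + 2)/(2*2 + 1) = 8/5.
Compare the errors: |x - 3/2| = |88*2 - 3*57|/(57*2) = 5/114, and |x - 8/5| = |88*5 - 8*57|/(57*5) = 16/285.
Cross-multiplying, 5*285 = 1425 < 1824 = 16*114, so 5/114 is smaller: the convergent 3/2 is closer to x than 8/5.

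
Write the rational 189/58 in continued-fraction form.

[3; 3, 1, 6, 2]

Run the Euclidean algorithm on 189 and 58; the successive quotients are the partial quotients a_0, a_1, ... (each step inverts the fractional part left over by the previous one):
  189 = 3*58 + 15, so a_0 = 3.
  58 = 3*15 + 13, so a_1 = 3.
  15 = 1*13 + 2, so a_2 = 1.
  13 = 6*2 + 1, so a_3 = 6.
  2 = 2*1 + 0, so a_4 = 2.
The remainder reaches 0 after 5 divisions, so the expansion has 5 partial quotients, read off in order.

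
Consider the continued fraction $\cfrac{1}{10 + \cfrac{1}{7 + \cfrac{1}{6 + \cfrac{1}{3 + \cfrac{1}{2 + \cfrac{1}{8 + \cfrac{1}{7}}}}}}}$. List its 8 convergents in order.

0/1, 1/10, 7/71, 43/436, 136/1379, 315/3194, 2656/26931, 18907/191711

Using the convergent recurrence p_i = a_i*p_{i-1} + p_{i-2}, q_i = a_i*q_{i-1} + q_{i-2} with p_{-2}=0, p_{-1}=1, q_{-2}=1, q_{-1}=0:
  i=0: a_0=0, p_0 = 0*1 + 0 = 0, q_0 = 0*0 + 1 = 1.
  i=1: a_1=10, p_1 = 10*0 + 1 = 1, q_1 = 10*1 + 0 = 10.
  i=2: a_2=7, p_2 = 7*1 + 0 = 7, q_2 = 7*10 + 1 = 71.
  i=3: a_3=6, p_3 = 6*7 + 1 = 43, q_3 = 6*71 + 10 = 436.
  i=4: a_4=3, p_4 = 3*43 + 7 = 136, q_4 = 3*436 + 71 = 1379.
  i=5: a_5=2, p_5 = 2*136 + 43 = 315, q_5 = 2*1379 + 436 = 3194.
  i=6: a_6=8, p_6 = 8*315 + 136 = 2656, q_6 = 8*3194 + 1379 = 26931.
  i=7: a_7=7, p_7 = 7*2656 + 315 = 18907, q_7 = 7*26931 + 3194 = 191711.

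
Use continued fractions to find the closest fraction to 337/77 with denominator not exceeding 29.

Expand x = 337/77 as a continued fraction with the Euclidean algorithm:
  337 = 4*77 + 29, so a_0 = 4.
  77 = 2*29 + 19, so a_1 = 2.
  29 = 1*19 + 10, so a_2 = 1.
  19 = 1*10 + 9, so a_3 = 1.
  10 = 1*9 + 1, so a_4 = 1.
  9 = 9*1 + 0, so a_5 = 9.
so x = [4; 2, 1, 1, 1, 9].
Convergents (p_i = a_i*p_{i-1} + p_{i-2}, q_i = a_i*q_{i-1} + q_{i-2} with p_{-2}=0, p_{-1}=1, q_{-2}=1, q_{-1}=0), until the denominator exceeds 29:
  i=0: a_0=4, p_0 = 4*1 + 0 = 4, q_0 = 4*0 + 1 = 1.
  i=1: a_1=2, p_1 = 2*4 + 1 = 9, q_1 = 2*1 + 0 = 2.
  i=2: a_2=1, p_2 = 1*9 + 4 = 13, q_2 = 1*2 + 1 = 3.
  i=3: a_3=1, p_3 = 1*13 + 9 = 22, q_3 = 1*3 + 2 = 5.
  i=4: a_4=1, p_4 = 1*22 + 13 = 35, q_4 = 1*5 + 3 = 8.
  i=5: a_5=9, p_5 = 9*35 + 22 = 337, q_5 = 9*8 + 5 = 77.
q_5 = 77 > 29, so the last convergent with denominator <= 29 is p_4/q_4 = 35/8.
The closest fraction with denominator <= 29 is either p_4/q_4 or the intermediate fraction (k*p_4 + p_3)/(k*q_4 + q_3) with the largest k >= 1 whose denominator stays <= 29; these approach x as k grows, and every other convergent or intermediate fraction in range is farther away.
Largest k: floor((29 - q_3)/q_4) = floor((29 - 5)/8) = 3.
That gives (3*35 + 22)/(3*8 + 5) = 127/29.
Compare the errors: |x - 35/8| = |337*8 - 35*77|/(77*8) = 1/616, and |x - 127/29| = |337*29 - 127*77|/(77*29) = 6/2233.
Cross-multiplying, 1*2233 = 2233 < 3696 = 6*616, so 1/616 is smaller: the convergent 35/8 is closer to x than 127/29.

35/8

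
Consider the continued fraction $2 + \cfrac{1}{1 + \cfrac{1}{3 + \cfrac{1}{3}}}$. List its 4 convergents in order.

Using the convergent recurrence p_i = a_i*p_{i-1} + p_{i-2}, q_i = a_i*q_{i-1} + q_{i-2} with p_{-2}=0, p_{-1}=1, q_{-2}=1, q_{-1}=0:
  i=0: a_0=2, p_0 = 2*1 + 0 = 2, q_0 = 2*0 + 1 = 1.
  i=1: a_1=1, p_1 = 1*2 + 1 = 3, q_1 = 1*1 + 0 = 1.
  i=2: a_2=3, p_2 = 3*3 + 2 = 11, q_2 = 3*1 + 1 = 4.
  i=3: a_3=3, p_3 = 3*11 + 3 = 36, q_3 = 3*4 + 1 = 13.

2/1, 3/1, 11/4, 36/13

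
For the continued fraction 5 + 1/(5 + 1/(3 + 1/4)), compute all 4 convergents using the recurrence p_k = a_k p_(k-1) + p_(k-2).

Using the convergent recurrence p_i = a_i*p_{i-1} + p_{i-2}, q_i = a_i*q_{i-1} + q_{i-2} with p_{-2}=0, p_{-1}=1, q_{-2}=1, q_{-1}=0:
  i=0: a_0=5, p_0 = 5*1 + 0 = 5, q_0 = 5*0 + 1 = 1.
  i=1: a_1=5, p_1 = 5*5 + 1 = 26, q_1 = 5*1 + 0 = 5.
  i=2: a_2=3, p_2 = 3*26 + 5 = 83, q_2 = 3*5 + 1 = 16.
  i=3: a_3=4, p_3 = 4*83 + 26 = 358, q_3 = 4*16 + 5 = 69.

5/1, 26/5, 83/16, 358/69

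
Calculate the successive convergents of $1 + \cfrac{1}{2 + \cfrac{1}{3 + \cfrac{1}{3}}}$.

Using the convergent recurrence p_i = a_i*p_{i-1} + p_{i-2}, q_i = a_i*q_{i-1} + q_{i-2} with p_{-2}=0, p_{-1}=1, q_{-2}=1, q_{-1}=0:
  i=0: a_0=1, p_0 = 1*1 + 0 = 1, q_0 = 1*0 + 1 = 1.
  i=1: a_1=2, p_1 = 2*1 + 1 = 3, q_1 = 2*1 + 0 = 2.
  i=2: a_2=3, p_2 = 3*3 + 1 = 10, q_2 = 3*2 + 1 = 7.
  i=3: a_3=3, p_3 = 3*10 + 3 = 33, q_3 = 3*7 + 2 = 23.

1/1, 3/2, 10/7, 33/23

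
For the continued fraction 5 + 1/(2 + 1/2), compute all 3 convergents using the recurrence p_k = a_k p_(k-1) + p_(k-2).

5/1, 11/2, 27/5

Using the convergent recurrence p_i = a_i*p_{i-1} + p_{i-2}, q_i = a_i*q_{i-1} + q_{i-2} with p_{-2}=0, p_{-1}=1, q_{-2}=1, q_{-1}=0:
  i=0: a_0=5, p_0 = 5*1 + 0 = 5, q_0 = 5*0 + 1 = 1.
  i=1: a_1=2, p_1 = 2*5 + 1 = 11, q_1 = 2*1 + 0 = 2.
  i=2: a_2=2, p_2 = 2*11 + 5 = 27, q_2 = 2*2 + 1 = 5.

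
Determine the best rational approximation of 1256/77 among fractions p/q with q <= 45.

Expand x = 1256/77 as a continued fraction with the Euclidean algorithm:
  1256 = 16*77 + 24, so a_0 = 16.
  77 = 3*24 + 5, so a_1 = 3.
  24 = 4*5 + 4, so a_2 = 4.
  5 = 1*4 + 1, so a_3 = 1.
  4 = 4*1 + 0, so a_4 = 4.
so x = [16; 3, 4, 1, 4].
Convergents (p_i = a_i*p_{i-1} + p_{i-2}, q_i = a_i*q_{i-1} + q_{i-2} with p_{-2}=0, p_{-1}=1, q_{-2}=1, q_{-1}=0), until the denominator exceeds 45:
  i=0: a_0=16, p_0 = 16*1 + 0 = 16, q_0 = 16*0 + 1 = 1.
  i=1: a_1=3, p_1 = 3*16 + 1 = 49, q_1 = 3*1 + 0 = 3.
  i=2: a_2=4, p_2 = 4*49 + 16 = 212, q_2 = 4*3 + 1 = 13.
  i=3: a_3=1, p_3 = 1*212 + 49 = 261, q_3 = 1*13 + 3 = 16.
  i=4: a_4=4, p_4 = 4*261 + 212 = 1256, q_4 = 4*16 + 13 = 77.
q_4 = 77 > 45, so the last convergent with denominator <= 45 is p_3/q_3 = 261/16.
The closest fraction with denominator <= 45 is either p_3/q_3 or the intermediate fraction (k*p_3 + p_2)/(k*q_3 + q_2) with the largest k >= 1 whose denominator stays <= 45; these approach x as k grows, and every other convergent or intermediate fraction in range is farther away.
Largest k: floor((45 - q_2)/q_3) = floor((45 - 13)/16) = 2.
That gives (2*261 + 212)/(2*16 + 13) = 734/45.
Compare the errors: |x - 261/16| = |1256*16 - 261*77|/(77*16) = 1/1232, and |x - 734/45| = |1256*45 - 734*77|/(77*45) = 2/3465.
Cross-multiplying, 2*1232 = 2464 < 3465 = 1*3465, so 2/3465 is smaller: the intermediate fraction 734/45 is closer to x than 261/16.

734/45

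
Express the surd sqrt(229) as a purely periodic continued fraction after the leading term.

Write x_i = (sqrt(229) + m_i)/d_i with (m_0, d_0) = (0, 1). a_0 = floor(sqrt(229)) = 15, since 15^2 = 225 <= 229 < 256 = 16^2.
Iterate m_{i+1} = d_i*a_i - m_i, d_{i+1} = (229 - m_{i+1}^2)/d_i, a_{i+1} = floor((a_0 + m_{i+1})/d_{i+1}):
  m_1 = 1*15 - 0 = 15, d_1 = (229 - 15^2)/1 = 4/1 = 4, a_1 = floor((15 + 15)/4) = 7.
  m_2 = 4*7 - 15 = 13, d_2 = (229 - 13^2)/4 = 60/4 = 15, a_2 = floor((15 + 13)/15) = 1.
  m_3 = 15*1 - 13 = 2, d_3 = (229 - 2^2)/15 = 225/15 = 15, a_3 = floor((15 + 2)/15) = 1.
  m_4 = 15*1 - 2 = 13, d_4 = (229 - 13^2)/15 = 60/15 = 4, a_4 = floor((15 + 13)/4) = 7.
  m_5 = 4*7 - 13 = 15, d_5 = (229 - 15^2)/4 = 4/4 = 1, a_5 = floor((15 + 15)/1) = 30.
  m_6 = 1*30 - 15 = 15, d_6 = (229 - 15^2)/1 = 4/1 = 4: (m_6, d_6) = (m_1, d_1) = (15, 4), so from here the quotients repeat a_1, ..., a_5; the period length is 5.
Hence the expansion of sqrt(229) is a_0 = 15 followed by the repeating block 7, 1, 1, 7, 30 (period 5).

[15; (7, 1, 1, 7, 30)]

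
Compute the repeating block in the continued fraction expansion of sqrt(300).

[17; (3, 8, 3, 34)]

Write x_i = (sqrt(300) + m_i)/d_i with (m_0, d_0) = (0, 1). a_0 = floor(sqrt(300)) = 17, since 17^2 = 289 <= 300 < 324 = 18^2.
Iterate m_{i+1} = d_i*a_i - m_i, d_{i+1} = (300 - m_{i+1}^2)/d_i, a_{i+1} = floor((a_0 + m_{i+1})/d_{i+1}):
  m_1 = 1*17 - 0 = 17, d_1 = (300 - 17^2)/1 = 11/1 = 11, a_1 = floor((17 + 17)/11) = 3.
  m_2 = 11*3 - 17 = 16, d_2 = (300 - 16^2)/11 = 44/11 = 4, a_2 = floor((17 + 16)/4) = 8.
  m_3 = 4*8 - 16 = 16, d_3 = (300 - 16^2)/4 = 44/4 = 11, a_3 = floor((17 + 16)/11) = 3.
  m_4 = 11*3 - 16 = 17, d_4 = (300 - 17^2)/11 = 11/11 = 1, a_4 = floor((17 + 17)/1) = 34.
  m_5 = 1*34 - 17 = 17, d_5 = (300 - 17^2)/1 = 11/1 = 11: (m_5, d_5) = (m_1, d_1) = (17, 11), so from here the quotients repeat a_1, ..., a_4; the period length is 4.
Hence the expansion of sqrt(300) is a_0 = 17 followed by the repeating block 3, 8, 3, 34 (period 4).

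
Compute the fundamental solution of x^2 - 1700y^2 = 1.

First expand sqrt(1700) as a continued fraction. With x_i = (sqrt(1700) + m_i)/d_i and (m_0, d_0) = (0, 1): a_0 = floor(sqrt(1700)) = 41, since 41^2 = 1681 <= 1700 < 1764 = 42^2.
Iterate m_{i+1} = d_i*a_i - m_i, d_{i+1} = (1700 - m_{i+1}^2)/d_i, a_{i+1} = floor((a_0 + m_{i+1})/d_{i+1}):
  m_1 = 1*41 - 0 = 41, d_1 = (1700 - 41^2)/1 = 19/1 = 19, a_1 = floor((41 + 41)/19) = 4.
  m_2 = 19*4 - 41 = 35, d_2 = (1700 - 35^2)/19 = 475/19 = 25, a_2 = floor((41 + 35)/25) = 3.
  m_3 = 25*3 - 35 = 40, d_3 = (1700 - 40^2)/25 = 100/25 = 4, a_3 = floor((41 + 40)/4) = 20.
  m_4 = 4*20 - 40 = 40, d_4 = (1700 - 40^2)/4 = 100/4 = 25, a_4 = floor((41 + 40)/25) = 3.
  m_5 = 25*3 - 40 = 35, d_5 = (1700 - 35^2)/25 = 475/25 = 19, a_5 = floor((41 + 35)/19) = 4.
  m_6 = 19*4 - 35 = 41, d_6 = (1700 - 41^2)/19 = 19/19 = 1, a_6 = floor((41 + 41)/1) = 82.
  m_7 = 1*82 - 41 = 41, d_7 = (1700 - 41^2)/1 = 19/1 = 19: (m_7, d_7) = (m_1, d_1) = (41, 19), so from here the quotients repeat a_1, ..., a_6; the period length is 6.
So sqrt(1700) = [41; (4, 3, 20, 3, 4, 82)] with period length k = 6.
k is even, so the fundamental solution of x^2 - 1700y^2 = 1 is (p_{k-1}, q_{k-1}) = (p_5, q_5); compute convergents through index 5.
Convergents (p_i = a_i*p_{i-1} + p_{i-2}, q_i = a_i*q_{i-1} + q_{i-2} with p_{-2}=0, p_{-1}=1, q_{-2}=1, q_{-1}=0):
  i=0: a_0=41, p_0 = 41*1 + 0 = 41, q_0 = 41*0 + 1 = 1.
  i=1: a_1=4, p_1 = 4*41 + 1 = 165, q_1 = 4*1 + 0 = 4.
  i=2: a_2=3, p_2 = 3*165 + 41 = 536, q_2 = 3*4 + 1 = 13.
  i=3: a_3=20, p_3 = 20*536 + 165 = 10885, q_3 = 20*13 + 4 = 264.
  i=4: a_4=3, p_4 = 3*10885 + 536 = 33191, q_4 = 3*264 + 13 = 805.
  i=5: a_5=4, p_5 = 4*33191 + 10885 = 143649, q_5 = 4*805 + 264 = 3484.
Check: 143649^2 - 1700*3484^2 = 20635035201 - 20635035200 = 1, so (x, y) = (143649, 3484) solves the equation, and by the theorem it is the least positive solution.

(x, y) = (143649, 3484)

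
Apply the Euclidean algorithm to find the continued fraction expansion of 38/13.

Run the Euclidean algorithm on 38 and 13; the successive quotients are the partial quotients a_0, a_1, ... (each step inverts the fractional part left over by the previous one):
  38 = 2*13 + 12, so a_0 = 2.
  13 = 1*12 + 1, so a_1 = 1.
  12 = 12*1 + 0, so a_2 = 12.
The remainder reaches 0 after 3 divisions, so the expansion has 3 partial quotients, read off in order.

[2; 1, 12]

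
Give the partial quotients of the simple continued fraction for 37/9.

Run the Euclidean algorithm on 37 and 9; the successive quotients are the partial quotients a_0, a_1, ... (each step inverts the fractional part left over by the previous one):
  37 = 4*9 + 1, so a_0 = 4.
  9 = 9*1 + 0, so a_1 = 9.
The remainder reaches 0 after 2 divisions, so the expansion has 2 partial quotients, read off in order.

[4; 9]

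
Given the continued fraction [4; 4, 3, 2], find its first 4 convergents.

Using the convergent recurrence p_i = a_i*p_{i-1} + p_{i-2}, q_i = a_i*q_{i-1} + q_{i-2} with p_{-2}=0, p_{-1}=1, q_{-2}=1, q_{-1}=0:
  i=0: a_0=4, p_0 = 4*1 + 0 = 4, q_0 = 4*0 + 1 = 1.
  i=1: a_1=4, p_1 = 4*4 + 1 = 17, q_1 = 4*1 + 0 = 4.
  i=2: a_2=3, p_2 = 3*17 + 4 = 55, q_2 = 3*4 + 1 = 13.
  i=3: a_3=2, p_3 = 2*55 + 17 = 127, q_3 = 2*13 + 4 = 30.

4/1, 17/4, 55/13, 127/30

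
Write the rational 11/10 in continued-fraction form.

Run the Euclidean algorithm on 11 and 10; the successive quotients are the partial quotients a_0, a_1, ... (each step inverts the fractional part left over by the previous one):
  11 = 1*10 + 1, so a_0 = 1.
  10 = 10*1 + 0, so a_1 = 10.
The remainder reaches 0 after 2 divisions, so the expansion has 2 partial quotients, read off in order.

[1; 10]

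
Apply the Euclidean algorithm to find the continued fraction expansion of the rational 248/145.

Run the Euclidean algorithm on 248 and 145; the successive quotients are the partial quotients a_0, a_1, ... (each step inverts the fractional part left over by the previous one):
  248 = 1*145 + 103, so a_0 = 1.
  145 = 1*103 + 42, so a_1 = 1.
  103 = 2*42 + 19, so a_2 = 2.
  42 = 2*19 + 4, so a_3 = 2.
  19 = 4*4 + 3, so a_4 = 4.
  4 = 1*3 + 1, so a_5 = 1.
  3 = 3*1 + 0, so a_6 = 3.
The remainder reaches 0 after 7 divisions, so the expansion has 7 partial quotients, read off in order.

[1; 1, 2, 2, 4, 1, 3]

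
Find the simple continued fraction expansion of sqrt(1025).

Write x_i = (sqrt(1025) + m_i)/d_i with (m_0, d_0) = (0, 1). a_0 = floor(sqrt(1025)) = 32, since 32^2 = 1024 <= 1025 < 1089 = 33^2.
Iterate m_{i+1} = d_i*a_i - m_i, d_{i+1} = (1025 - m_{i+1}^2)/d_i, a_{i+1} = floor((a_0 + m_{i+1})/d_{i+1}):
  m_1 = 1*32 - 0 = 32, d_1 = (1025 - 32^2)/1 = 1/1 = 1, a_1 = floor((32 + 32)/1) = 64.
  m_2 = 1*64 - 32 = 32, d_2 = (1025 - 32^2)/1 = 1/1 = 1: (m_2, d_2) = (m_1, d_1) = (32, 1), so from here the quotient a_1 repeats; the period length is 1.
Hence the expansion of sqrt(1025) is a_0 = 32 followed by the repeating block 64 (period 1).

[32; (64)]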